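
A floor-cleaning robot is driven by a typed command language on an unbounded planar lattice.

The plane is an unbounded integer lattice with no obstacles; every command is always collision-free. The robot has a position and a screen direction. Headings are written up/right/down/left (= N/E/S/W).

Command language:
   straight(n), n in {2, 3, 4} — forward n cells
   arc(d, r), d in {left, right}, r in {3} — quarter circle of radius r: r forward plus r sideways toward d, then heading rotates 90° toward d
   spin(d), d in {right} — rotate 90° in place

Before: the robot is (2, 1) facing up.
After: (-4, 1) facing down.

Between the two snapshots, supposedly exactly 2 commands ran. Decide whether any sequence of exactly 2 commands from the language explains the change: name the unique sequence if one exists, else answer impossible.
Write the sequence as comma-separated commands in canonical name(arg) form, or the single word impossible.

arc(left, 3), arc(left, 3)

key: cell and facing (now S) both changed — the 2 commands mix motion and turning
t0: (2, 1) facing up
1. arc(left, 3) → (-1, 4) facing left
2. arc(left, 3) → (-4, 1) facing down
uniquely the one of 36 2-step routes that fits.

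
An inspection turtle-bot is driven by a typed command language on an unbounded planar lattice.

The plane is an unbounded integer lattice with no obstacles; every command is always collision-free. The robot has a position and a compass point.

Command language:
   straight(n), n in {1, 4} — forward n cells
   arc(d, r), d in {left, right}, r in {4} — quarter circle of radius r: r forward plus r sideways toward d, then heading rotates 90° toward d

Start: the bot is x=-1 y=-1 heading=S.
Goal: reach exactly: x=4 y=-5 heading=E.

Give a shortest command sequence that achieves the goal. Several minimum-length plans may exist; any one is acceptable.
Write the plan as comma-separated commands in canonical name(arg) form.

from: x=-1 y=-1 heading=S
1. arc(left, 4) → x=3 y=-5 heading=E
2. straight(1) → x=4 y=-5 heading=E
shorter routes all fall short; 2 is best.

arc(left, 4), straight(1)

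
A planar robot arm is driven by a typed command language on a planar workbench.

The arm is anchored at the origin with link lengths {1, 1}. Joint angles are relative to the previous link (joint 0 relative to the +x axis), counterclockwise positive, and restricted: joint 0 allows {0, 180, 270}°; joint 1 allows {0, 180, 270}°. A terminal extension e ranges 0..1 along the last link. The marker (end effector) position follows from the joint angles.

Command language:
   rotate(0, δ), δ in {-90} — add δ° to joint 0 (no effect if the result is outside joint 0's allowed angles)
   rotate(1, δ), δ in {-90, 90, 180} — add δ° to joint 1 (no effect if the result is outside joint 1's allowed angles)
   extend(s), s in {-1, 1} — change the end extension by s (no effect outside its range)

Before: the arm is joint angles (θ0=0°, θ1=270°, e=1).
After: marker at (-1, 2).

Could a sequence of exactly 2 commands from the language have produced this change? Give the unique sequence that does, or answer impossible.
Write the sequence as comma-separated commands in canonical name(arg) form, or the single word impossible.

rotate(0, -90), rotate(0, -90)

start: joint angles (θ0=0°, θ1=270°, e=1)
step 1 (rotate(0, -90)): joint angles (θ0=270°, θ1=270°, e=1)
step 2 (rotate(0, -90)): joint angles (θ0=180°, θ1=270°, e=1)
uniquely the one of 36 2-step routes that fits.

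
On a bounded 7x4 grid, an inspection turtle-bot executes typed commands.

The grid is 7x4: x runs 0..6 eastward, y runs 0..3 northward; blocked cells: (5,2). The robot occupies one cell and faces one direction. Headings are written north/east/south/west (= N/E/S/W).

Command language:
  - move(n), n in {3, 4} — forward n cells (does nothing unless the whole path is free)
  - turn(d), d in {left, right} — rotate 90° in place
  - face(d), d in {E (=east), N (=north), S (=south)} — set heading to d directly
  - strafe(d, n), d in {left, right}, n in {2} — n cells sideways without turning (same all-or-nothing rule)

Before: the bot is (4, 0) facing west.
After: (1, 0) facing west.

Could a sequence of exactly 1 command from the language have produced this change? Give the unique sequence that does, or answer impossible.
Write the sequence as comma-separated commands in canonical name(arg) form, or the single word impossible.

move(3)

key: still facing W — the one step turns nothing
initial: (4, 0) facing west
1. move(3) → (1, 0) facing west
no rival 1-sequence matches.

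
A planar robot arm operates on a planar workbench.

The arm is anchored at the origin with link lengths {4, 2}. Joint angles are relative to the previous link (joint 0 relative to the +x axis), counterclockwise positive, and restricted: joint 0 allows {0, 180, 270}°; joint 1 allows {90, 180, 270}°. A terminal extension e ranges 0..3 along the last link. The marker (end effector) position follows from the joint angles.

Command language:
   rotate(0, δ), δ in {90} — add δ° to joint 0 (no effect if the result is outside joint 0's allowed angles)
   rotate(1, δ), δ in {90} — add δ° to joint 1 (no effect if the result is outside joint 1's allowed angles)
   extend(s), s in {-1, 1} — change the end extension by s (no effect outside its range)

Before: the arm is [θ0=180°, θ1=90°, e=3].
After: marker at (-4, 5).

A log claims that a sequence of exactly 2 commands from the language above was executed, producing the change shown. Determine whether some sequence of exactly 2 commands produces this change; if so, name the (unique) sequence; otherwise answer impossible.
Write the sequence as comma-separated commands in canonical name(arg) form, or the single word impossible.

initial: [θ0=180°, θ1=90°, e=3]
t=1 rotate(1, 90) ⇒ [θ0=180°, θ1=180°, e=3]
t=2 rotate(1, 90) ⇒ [θ0=180°, θ1=270°, e=3]
no rival 2-sequence matches.

rotate(1, 90), rotate(1, 90)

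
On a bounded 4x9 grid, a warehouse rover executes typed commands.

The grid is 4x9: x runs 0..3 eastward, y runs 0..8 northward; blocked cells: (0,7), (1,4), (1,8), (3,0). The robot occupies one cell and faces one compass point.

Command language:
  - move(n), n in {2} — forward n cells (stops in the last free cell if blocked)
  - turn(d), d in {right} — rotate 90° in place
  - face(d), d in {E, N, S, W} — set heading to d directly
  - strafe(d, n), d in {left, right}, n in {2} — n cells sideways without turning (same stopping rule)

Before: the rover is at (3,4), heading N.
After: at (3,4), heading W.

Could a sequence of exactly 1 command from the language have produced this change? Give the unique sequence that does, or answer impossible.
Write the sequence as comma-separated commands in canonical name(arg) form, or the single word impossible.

key: parked at (3,4) the whole time — nothing moves the robot
start: at (3,4), heading N
step 1 (face(W)): at (3,4), heading W
all 8 alternatives checked — unique.

face(W)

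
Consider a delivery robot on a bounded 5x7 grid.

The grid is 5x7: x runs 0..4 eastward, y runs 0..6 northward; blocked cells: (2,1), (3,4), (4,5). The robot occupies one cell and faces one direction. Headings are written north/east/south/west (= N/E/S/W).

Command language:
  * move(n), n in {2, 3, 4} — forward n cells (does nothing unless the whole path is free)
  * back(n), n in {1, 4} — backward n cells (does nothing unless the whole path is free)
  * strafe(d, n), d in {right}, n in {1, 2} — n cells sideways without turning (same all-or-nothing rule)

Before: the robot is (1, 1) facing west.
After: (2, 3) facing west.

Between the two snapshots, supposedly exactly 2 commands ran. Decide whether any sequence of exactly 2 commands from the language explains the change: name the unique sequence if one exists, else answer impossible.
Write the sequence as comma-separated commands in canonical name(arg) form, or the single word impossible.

key: order matters: swapping strafe(right, 2) and back(1) lands elsewhere
from: (1, 1) facing west
step 1 (strafe(right, 2)): (1, 3) facing west
step 2 (back(1)): (2, 3) facing west
no rival 2-sequence matches.

strafe(right, 2), back(1)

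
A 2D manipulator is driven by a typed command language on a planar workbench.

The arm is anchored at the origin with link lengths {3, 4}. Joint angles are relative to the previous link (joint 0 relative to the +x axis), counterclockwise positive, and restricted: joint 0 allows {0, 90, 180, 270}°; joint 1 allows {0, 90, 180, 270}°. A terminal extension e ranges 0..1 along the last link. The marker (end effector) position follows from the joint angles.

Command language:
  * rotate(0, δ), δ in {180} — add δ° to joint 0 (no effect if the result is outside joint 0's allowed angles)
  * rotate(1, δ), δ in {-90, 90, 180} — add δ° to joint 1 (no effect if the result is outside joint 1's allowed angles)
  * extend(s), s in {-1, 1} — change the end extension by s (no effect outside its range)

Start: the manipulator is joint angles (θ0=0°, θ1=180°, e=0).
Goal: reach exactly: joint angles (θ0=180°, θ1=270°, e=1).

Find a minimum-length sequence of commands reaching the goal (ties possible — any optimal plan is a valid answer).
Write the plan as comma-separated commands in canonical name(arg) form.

extend(1), rotate(1, 90), rotate(0, 180)

t0: joint angles (θ0=0°, θ1=180°, e=0)
1. extend(1) → joint angles (θ0=0°, θ1=180°, e=1)
2. rotate(1, 90) → joint angles (θ0=0°, θ1=270°, e=1)
3. rotate(0, 180) → joint angles (θ0=180°, θ1=270°, e=1)
no 2-step plan works, so 3 is optimal.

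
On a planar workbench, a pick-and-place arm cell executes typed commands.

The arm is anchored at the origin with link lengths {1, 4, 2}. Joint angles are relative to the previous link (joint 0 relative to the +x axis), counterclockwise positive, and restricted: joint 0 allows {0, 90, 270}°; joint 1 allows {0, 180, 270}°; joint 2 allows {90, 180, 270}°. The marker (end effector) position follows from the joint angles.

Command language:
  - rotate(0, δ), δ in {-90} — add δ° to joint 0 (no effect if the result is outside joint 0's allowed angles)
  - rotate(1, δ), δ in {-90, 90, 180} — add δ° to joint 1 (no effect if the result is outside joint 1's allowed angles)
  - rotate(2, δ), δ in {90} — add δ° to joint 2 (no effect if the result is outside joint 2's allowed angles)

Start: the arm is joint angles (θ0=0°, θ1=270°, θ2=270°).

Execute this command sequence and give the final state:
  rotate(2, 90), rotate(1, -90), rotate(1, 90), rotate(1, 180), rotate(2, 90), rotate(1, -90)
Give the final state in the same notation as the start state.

start: joint angles (θ0=0°, θ1=270°, θ2=270°)
[1] after rotate(2, 90): joint angles (θ0=0°, θ1=270°, θ2=270°)
[2] after rotate(1, -90): joint angles (θ0=0°, θ1=180°, θ2=270°)
[3] after rotate(1, 90): joint angles (θ0=0°, θ1=270°, θ2=270°)
[4] after rotate(1, 180): joint angles (θ0=0°, θ1=270°, θ2=270°)
[5] after rotate(2, 90): joint angles (θ0=0°, θ1=270°, θ2=270°)
[6] after rotate(1, -90): joint angles (θ0=0°, θ1=180°, θ2=270°)

joint angles (θ0=0°, θ1=180°, θ2=270°)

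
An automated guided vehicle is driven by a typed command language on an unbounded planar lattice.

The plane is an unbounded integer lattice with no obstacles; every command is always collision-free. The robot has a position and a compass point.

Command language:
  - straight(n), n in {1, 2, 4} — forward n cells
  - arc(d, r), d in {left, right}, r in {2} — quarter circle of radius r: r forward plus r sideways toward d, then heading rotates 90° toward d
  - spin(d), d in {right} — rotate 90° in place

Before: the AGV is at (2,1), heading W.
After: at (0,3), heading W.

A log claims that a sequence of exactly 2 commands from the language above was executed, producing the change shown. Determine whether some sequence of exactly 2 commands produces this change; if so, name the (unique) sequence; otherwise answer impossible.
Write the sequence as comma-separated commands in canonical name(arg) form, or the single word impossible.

spin(right), arc(left, 2)

key: running arc(left, 2) before spin(right) would end elsewhere — order is forced
from: at (2,1), heading W
[1] after spin(right): at (2,1), heading N
[2] after arc(left, 2): at (0,3), heading W
no rival 2-sequence matches.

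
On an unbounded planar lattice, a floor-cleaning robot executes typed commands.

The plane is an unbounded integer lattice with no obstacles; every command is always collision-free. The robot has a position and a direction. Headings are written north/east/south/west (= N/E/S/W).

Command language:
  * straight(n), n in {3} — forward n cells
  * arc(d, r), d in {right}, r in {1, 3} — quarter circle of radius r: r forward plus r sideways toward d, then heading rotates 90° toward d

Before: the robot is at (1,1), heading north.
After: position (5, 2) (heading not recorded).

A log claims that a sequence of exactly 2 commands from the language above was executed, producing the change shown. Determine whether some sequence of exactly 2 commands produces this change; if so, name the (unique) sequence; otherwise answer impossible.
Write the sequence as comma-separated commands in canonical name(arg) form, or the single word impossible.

arc(right, 1), straight(3)

key: running straight(3) before arc(right, 1) would end elsewhere — order is forced
t0: at (1,1), heading north
step 1 (arc(right, 1)): at (2,2), heading east
step 2 (straight(3)): at (5,2), heading east
no other 2-command option fits: unique.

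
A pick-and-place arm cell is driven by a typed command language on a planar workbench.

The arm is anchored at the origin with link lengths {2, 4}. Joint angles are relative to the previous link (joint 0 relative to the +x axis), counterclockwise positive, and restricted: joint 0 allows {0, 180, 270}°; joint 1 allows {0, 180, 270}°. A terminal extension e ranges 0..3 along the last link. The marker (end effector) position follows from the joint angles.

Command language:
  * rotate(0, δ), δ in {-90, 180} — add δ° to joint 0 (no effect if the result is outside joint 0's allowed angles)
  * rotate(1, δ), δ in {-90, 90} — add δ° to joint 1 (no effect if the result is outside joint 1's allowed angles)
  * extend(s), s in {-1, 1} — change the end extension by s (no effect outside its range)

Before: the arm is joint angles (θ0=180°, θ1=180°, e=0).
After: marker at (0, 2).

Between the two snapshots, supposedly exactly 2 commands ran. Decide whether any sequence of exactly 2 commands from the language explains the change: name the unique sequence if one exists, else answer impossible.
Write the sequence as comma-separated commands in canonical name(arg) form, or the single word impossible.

rotate(0, 180), rotate(0, -90)

key: order matters: swapping rotate(0, 180) and rotate(0, -90) lands elsewhere
t0: joint angles (θ0=180°, θ1=180°, e=0)
1. rotate(0, 180) → joint angles (θ0=0°, θ1=180°, e=0)
2. rotate(0, -90) → joint angles (θ0=270°, θ1=180°, e=0)
no other 2-command option fits: unique.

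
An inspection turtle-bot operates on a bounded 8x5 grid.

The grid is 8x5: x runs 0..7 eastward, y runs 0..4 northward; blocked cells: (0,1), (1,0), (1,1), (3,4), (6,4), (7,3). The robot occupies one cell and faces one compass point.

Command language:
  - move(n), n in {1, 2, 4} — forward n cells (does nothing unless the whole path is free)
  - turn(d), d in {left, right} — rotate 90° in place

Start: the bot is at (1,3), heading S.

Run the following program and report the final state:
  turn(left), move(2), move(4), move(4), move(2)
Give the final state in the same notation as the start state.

start: at (1,3), heading S
1. turn(left) → at (1,3), heading E
2. move(2) → at (3,3), heading E
3. move(4) → at (3,3), heading E
4. move(4) → at (3,3), heading E
5. move(2) → at (5,3), heading E

at (5,3), heading E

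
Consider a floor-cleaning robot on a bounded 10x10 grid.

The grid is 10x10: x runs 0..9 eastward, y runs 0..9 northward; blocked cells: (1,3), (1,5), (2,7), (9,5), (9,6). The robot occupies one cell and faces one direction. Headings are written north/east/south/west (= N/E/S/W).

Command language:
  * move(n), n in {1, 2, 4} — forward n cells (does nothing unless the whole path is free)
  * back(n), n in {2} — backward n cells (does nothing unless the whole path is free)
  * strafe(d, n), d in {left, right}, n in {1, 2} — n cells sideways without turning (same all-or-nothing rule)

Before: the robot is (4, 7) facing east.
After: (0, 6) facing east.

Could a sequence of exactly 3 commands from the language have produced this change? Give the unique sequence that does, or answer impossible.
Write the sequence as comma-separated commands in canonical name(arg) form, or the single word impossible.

key: heading stays E — no command in the sequence turns
begin: (4, 7) facing east
t=1 strafe(right, 1) ⇒ (4, 6) facing east
t=2 back(2) ⇒ (2, 6) facing east
t=3 back(2) ⇒ (0, 6) facing east
uniquely the one of 512 3-step routes that fits.

strafe(right, 1), back(2), back(2)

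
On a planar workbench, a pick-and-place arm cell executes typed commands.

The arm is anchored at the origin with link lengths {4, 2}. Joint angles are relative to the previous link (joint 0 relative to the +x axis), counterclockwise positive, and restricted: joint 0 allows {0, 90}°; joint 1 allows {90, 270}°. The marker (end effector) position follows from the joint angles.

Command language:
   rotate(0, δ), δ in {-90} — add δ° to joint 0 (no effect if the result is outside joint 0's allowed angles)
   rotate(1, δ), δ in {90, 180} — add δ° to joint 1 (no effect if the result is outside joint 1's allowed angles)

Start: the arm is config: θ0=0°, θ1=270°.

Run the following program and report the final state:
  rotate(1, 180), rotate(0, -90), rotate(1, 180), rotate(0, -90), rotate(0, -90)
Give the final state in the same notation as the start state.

begin: config: θ0=0°, θ1=270°
t=1 rotate(1, 180) ⇒ config: θ0=0°, θ1=90°
t=2 rotate(0, -90) ⇒ config: θ0=0°, θ1=90°
t=3 rotate(1, 180) ⇒ config: θ0=0°, θ1=270°
t=4 rotate(0, -90) ⇒ config: θ0=0°, θ1=270°
t=5 rotate(0, -90) ⇒ config: θ0=0°, θ1=270°

config: θ0=0°, θ1=270°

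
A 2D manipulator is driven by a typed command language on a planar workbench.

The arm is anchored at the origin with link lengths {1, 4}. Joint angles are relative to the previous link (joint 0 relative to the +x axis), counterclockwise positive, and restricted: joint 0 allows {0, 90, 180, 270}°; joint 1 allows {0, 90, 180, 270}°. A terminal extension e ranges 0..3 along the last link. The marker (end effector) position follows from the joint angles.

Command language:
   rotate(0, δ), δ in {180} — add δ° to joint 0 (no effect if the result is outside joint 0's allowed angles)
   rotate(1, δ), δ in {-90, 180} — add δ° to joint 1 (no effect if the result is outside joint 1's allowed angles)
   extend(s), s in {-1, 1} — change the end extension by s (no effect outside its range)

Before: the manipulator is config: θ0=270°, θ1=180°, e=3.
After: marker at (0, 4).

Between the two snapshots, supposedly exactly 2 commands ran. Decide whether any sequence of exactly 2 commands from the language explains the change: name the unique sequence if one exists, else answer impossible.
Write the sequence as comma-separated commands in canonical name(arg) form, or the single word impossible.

from: config: θ0=270°, θ1=180°, e=3
step 1 (extend(-1)): config: θ0=270°, θ1=180°, e=2
step 2 (extend(-1)): config: θ0=270°, θ1=180°, e=1
all 25 alternatives checked — unique.

extend(-1), extend(-1)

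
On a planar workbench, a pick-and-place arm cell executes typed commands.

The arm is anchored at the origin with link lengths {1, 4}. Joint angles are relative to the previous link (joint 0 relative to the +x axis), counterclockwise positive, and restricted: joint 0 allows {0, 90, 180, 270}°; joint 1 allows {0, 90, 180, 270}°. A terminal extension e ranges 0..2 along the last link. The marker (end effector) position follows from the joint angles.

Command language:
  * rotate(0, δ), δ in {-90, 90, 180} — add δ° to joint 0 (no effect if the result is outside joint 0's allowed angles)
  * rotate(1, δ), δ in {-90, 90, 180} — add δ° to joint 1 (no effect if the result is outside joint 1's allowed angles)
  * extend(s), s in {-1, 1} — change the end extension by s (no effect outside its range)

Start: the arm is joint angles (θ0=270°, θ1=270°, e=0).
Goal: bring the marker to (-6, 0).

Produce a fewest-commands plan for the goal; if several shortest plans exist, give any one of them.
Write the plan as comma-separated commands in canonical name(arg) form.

rotate(1, 90), rotate(0, -90), extend(1)

initial: joint angles (θ0=270°, θ1=270°, e=0)
t=1 rotate(1, 90) ⇒ joint angles (θ0=270°, θ1=0°, e=0)
t=2 rotate(0, -90) ⇒ joint angles (θ0=180°, θ1=0°, e=0)
t=3 extend(1) ⇒ joint angles (θ0=180°, θ1=0°, e=1)
no 2-step plan works, so 3 is optimal.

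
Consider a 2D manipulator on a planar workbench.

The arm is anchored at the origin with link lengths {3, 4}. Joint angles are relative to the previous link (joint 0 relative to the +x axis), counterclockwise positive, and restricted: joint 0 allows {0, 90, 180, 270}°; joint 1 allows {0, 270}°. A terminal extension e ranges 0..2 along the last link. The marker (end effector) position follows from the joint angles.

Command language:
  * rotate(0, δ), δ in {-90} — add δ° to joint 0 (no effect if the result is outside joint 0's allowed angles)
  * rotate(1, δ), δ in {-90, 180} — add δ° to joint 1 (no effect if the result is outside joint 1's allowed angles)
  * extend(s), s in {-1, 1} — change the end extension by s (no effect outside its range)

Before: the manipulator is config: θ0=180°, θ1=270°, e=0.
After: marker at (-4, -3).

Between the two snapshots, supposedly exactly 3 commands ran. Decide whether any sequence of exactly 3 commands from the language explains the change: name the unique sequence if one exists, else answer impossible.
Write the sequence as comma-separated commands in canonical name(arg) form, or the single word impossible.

from: config: θ0=180°, θ1=270°, e=0
t=1 rotate(0, -90) ⇒ config: θ0=90°, θ1=270°, e=0
t=2 rotate(0, -90) ⇒ config: θ0=0°, θ1=270°, e=0
t=3 rotate(0, -90) ⇒ config: θ0=270°, θ1=270°, e=0
all 125 alternatives checked — unique.

rotate(0, -90), rotate(0, -90), rotate(0, -90)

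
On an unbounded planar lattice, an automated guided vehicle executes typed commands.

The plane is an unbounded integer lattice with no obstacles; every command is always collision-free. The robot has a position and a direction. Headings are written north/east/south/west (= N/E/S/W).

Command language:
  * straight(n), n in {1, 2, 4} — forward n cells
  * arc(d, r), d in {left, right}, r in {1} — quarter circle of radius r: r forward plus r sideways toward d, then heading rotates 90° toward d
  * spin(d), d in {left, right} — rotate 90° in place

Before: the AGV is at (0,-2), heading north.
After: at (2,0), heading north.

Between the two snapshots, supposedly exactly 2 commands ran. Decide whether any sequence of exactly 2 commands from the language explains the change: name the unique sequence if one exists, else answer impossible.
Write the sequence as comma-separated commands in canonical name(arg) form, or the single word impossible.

key: still facing N at the end — net rotation zero over 2 steps
start: at (0,-2), heading north
1. arc(right, 1) → at (1,-1), heading east
2. arc(left, 1) → at (2,0), heading north
uniquely the one of 49 2-step routes that fits.

arc(right, 1), arc(left, 1)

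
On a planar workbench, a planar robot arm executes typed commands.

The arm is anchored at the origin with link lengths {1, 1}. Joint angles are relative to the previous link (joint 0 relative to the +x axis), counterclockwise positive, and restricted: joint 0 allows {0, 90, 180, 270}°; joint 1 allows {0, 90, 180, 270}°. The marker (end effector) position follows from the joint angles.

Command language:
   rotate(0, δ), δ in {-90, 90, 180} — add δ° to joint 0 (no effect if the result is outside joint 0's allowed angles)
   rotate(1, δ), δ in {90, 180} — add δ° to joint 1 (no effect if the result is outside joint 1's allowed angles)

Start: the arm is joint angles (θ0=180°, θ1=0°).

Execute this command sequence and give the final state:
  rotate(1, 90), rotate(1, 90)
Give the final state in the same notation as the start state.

joint angles (θ0=180°, θ1=180°)

initial: joint angles (θ0=180°, θ1=0°)
step 1 (rotate(1, 90)): joint angles (θ0=180°, θ1=90°)
step 2 (rotate(1, 90)): joint angles (θ0=180°, θ1=180°)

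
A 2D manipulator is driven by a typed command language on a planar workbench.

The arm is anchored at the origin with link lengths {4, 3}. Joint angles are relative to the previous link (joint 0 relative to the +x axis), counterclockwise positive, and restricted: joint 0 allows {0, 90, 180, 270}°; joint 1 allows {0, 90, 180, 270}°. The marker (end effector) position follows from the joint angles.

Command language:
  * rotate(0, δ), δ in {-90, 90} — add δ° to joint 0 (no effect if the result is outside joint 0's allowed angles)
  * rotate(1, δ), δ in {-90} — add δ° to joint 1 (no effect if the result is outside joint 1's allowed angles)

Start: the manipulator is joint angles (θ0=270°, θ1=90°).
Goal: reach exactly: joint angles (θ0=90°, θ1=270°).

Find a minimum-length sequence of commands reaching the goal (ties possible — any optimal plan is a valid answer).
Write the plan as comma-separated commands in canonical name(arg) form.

t0: joint angles (θ0=270°, θ1=90°)
[1] after rotate(0, -90): joint angles (θ0=180°, θ1=90°)
[2] after rotate(0, -90): joint angles (θ0=90°, θ1=90°)
[3] after rotate(1, -90): joint angles (θ0=90°, θ1=0°)
[4] after rotate(1, -90): joint angles (θ0=90°, θ1=270°)
shorter routes all fall short; 4 is best.

rotate(0, -90), rotate(0, -90), rotate(1, -90), rotate(1, -90)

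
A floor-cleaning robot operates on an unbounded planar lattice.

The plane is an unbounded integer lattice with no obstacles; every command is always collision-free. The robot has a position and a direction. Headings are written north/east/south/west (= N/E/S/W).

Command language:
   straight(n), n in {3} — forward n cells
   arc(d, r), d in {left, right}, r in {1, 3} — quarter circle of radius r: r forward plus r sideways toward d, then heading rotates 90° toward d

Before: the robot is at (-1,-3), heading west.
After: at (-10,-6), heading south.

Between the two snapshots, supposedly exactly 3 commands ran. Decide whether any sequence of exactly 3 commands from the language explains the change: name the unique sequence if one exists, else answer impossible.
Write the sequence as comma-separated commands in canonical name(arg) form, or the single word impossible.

key: cell and facing (now S) both changed — the 3 commands mix motion and turning
begin: at (-1,-3), heading west
[1] after straight(3): at (-4,-3), heading west
[2] after straight(3): at (-7,-3), heading west
[3] after arc(left, 3): at (-10,-6), heading south
no other 3-command option fits: unique.

straight(3), straight(3), arc(left, 3)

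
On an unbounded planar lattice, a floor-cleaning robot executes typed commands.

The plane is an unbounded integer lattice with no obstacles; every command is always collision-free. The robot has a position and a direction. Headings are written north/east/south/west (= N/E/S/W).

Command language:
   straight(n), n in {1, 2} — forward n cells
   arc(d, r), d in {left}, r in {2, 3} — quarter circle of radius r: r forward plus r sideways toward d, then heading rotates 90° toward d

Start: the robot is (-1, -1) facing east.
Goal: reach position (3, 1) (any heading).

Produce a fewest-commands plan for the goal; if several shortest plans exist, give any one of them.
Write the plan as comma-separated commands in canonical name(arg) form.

straight(2), arc(left, 2)

start: (-1, -1) facing east
[1] after straight(2): (1, -1) facing east
[2] after arc(left, 2): (3, 1) facing north
no 1-step plan works, so 2 is optimal.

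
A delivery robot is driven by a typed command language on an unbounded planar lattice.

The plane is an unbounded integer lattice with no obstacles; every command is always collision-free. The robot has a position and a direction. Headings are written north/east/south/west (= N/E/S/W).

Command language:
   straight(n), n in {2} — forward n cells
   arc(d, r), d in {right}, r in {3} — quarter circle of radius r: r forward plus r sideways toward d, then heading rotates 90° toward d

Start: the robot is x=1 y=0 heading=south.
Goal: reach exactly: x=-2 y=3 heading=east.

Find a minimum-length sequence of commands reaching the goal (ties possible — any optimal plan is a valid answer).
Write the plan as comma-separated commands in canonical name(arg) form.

begin: x=1 y=0 heading=south
t=1 arc(right, 3) ⇒ x=-2 y=-3 heading=west
t=2 arc(right, 3) ⇒ x=-5 y=0 heading=north
t=3 arc(right, 3) ⇒ x=-2 y=3 heading=east
minimal: 3 command(s), checked below 3.

arc(right, 3), arc(right, 3), arc(right, 3)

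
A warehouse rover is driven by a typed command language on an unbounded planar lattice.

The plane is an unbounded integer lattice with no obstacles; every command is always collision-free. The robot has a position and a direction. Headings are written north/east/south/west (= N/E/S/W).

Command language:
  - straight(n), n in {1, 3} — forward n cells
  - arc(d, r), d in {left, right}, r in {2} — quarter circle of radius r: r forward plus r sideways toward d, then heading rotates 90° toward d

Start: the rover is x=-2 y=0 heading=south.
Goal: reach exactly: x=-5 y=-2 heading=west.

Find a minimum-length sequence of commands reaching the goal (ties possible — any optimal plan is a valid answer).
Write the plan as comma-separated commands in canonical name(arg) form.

initial: x=-2 y=0 heading=south
1. arc(right, 2) → x=-4 y=-2 heading=west
2. straight(1) → x=-5 y=-2 heading=west
no 1-step plan works, so 2 is optimal.

arc(right, 2), straight(1)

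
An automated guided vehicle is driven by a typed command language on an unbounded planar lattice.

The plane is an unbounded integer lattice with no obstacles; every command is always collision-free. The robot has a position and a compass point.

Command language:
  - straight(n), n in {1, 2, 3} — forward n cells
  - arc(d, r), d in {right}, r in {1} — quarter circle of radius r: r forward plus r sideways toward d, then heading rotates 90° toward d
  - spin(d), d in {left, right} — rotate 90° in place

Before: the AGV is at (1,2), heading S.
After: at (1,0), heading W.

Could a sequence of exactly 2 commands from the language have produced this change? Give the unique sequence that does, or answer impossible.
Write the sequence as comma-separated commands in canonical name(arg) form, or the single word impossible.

straight(2), spin(right)

key: cell and facing (now W) both changed — the 2 commands mix motion and turning
from: at (1,2), heading S
t=1 straight(2) ⇒ at (1,0), heading S
t=2 spin(right) ⇒ at (1,0), heading W
uniquely the one of 36 2-step routes that fits.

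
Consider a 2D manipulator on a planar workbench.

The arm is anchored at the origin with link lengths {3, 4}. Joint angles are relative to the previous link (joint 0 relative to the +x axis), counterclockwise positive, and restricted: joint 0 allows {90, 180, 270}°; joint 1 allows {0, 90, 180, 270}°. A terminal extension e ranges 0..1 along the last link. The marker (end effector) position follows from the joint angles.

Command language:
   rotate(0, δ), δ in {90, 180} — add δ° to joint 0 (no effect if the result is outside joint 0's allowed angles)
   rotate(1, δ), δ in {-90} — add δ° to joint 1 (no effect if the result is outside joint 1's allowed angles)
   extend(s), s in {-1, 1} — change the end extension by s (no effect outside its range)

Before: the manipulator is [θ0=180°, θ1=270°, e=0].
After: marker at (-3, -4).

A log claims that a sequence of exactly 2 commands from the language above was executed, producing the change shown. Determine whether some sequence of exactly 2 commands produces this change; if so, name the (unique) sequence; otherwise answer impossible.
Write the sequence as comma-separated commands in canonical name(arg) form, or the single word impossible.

initial: [θ0=180°, θ1=270°, e=0]
1. rotate(1, -90) → [θ0=180°, θ1=180°, e=0]
2. rotate(1, -90) → [θ0=180°, θ1=90°, e=0]
uniquely the one of 25 2-step routes that fits.

rotate(1, -90), rotate(1, -90)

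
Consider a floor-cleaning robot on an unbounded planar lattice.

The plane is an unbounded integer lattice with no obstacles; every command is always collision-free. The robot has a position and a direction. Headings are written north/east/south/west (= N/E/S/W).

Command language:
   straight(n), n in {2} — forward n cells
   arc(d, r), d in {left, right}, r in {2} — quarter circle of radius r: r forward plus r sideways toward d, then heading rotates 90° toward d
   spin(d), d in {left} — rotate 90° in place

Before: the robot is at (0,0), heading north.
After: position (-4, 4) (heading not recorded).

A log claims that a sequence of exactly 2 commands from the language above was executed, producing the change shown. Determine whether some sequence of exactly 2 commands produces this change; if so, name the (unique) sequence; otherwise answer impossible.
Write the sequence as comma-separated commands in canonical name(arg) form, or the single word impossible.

arc(left, 2), arc(right, 2)

key: order matters: swapping arc(left, 2) and arc(right, 2) lands elsewhere
start: at (0,0), heading north
[1] after arc(left, 2): at (-2,2), heading west
[2] after arc(right, 2): at (-4,4), heading north
no other 2-command option fits: unique.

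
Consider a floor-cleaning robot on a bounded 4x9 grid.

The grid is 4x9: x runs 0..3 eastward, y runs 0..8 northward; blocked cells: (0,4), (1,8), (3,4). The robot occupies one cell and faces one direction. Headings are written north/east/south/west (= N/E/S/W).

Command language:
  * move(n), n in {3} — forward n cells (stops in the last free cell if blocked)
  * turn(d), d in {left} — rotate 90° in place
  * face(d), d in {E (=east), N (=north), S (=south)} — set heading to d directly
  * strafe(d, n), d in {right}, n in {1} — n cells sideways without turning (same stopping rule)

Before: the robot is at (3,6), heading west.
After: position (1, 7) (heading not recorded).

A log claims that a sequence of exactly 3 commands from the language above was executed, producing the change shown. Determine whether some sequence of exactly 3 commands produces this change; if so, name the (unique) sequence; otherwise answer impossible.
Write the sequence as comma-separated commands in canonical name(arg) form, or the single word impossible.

impossible

all 216 sequences checked — none match.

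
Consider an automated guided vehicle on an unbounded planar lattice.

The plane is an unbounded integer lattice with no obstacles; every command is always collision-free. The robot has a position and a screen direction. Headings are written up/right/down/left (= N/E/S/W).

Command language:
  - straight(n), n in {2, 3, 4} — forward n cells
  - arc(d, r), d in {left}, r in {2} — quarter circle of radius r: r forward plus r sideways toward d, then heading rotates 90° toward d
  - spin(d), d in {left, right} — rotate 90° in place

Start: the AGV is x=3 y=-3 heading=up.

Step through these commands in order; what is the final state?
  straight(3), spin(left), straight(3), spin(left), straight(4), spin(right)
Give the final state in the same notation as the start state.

begin: x=3 y=-3 heading=up
[1] after straight(3): x=3 y=0 heading=up
[2] after spin(left): x=3 y=0 heading=left
[3] after straight(3): x=0 y=0 heading=left
[4] after spin(left): x=0 y=0 heading=down
[5] after straight(4): x=0 y=-4 heading=down
[6] after spin(right): x=0 y=-4 heading=left

x=0 y=-4 heading=left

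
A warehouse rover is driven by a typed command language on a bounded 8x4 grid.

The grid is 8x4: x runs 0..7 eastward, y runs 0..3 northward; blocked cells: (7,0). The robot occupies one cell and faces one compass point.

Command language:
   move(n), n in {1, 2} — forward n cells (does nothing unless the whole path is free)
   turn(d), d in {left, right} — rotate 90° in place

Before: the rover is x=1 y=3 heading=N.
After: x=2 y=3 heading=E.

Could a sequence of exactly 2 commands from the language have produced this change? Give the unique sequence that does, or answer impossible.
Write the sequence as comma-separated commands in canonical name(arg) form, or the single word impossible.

turn(right), move(1)

key: running move(1) before turn(right) would end elsewhere — order is forced
begin: x=1 y=3 heading=N
[1] after turn(right): x=1 y=3 heading=E
[2] after move(1): x=2 y=3 heading=E
uniquely the one of 16 2-step routes that fits.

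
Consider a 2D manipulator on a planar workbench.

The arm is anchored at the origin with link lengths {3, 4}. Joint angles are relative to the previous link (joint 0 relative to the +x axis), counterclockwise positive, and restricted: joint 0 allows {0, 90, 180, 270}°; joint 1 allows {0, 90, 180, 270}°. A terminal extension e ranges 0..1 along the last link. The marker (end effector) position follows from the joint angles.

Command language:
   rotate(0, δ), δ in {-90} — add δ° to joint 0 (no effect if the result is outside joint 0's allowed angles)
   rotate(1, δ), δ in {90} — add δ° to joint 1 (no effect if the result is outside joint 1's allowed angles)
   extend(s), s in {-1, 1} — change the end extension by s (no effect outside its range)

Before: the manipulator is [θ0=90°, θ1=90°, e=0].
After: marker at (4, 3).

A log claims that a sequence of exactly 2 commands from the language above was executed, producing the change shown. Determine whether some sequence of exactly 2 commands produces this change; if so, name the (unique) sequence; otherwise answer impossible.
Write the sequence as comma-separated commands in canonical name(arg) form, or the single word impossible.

begin: [θ0=90°, θ1=90°, e=0]
1. rotate(1, 90) → [θ0=90°, θ1=180°, e=0]
2. rotate(1, 90) → [θ0=90°, θ1=270°, e=0]
no rival 2-sequence matches.

rotate(1, 90), rotate(1, 90)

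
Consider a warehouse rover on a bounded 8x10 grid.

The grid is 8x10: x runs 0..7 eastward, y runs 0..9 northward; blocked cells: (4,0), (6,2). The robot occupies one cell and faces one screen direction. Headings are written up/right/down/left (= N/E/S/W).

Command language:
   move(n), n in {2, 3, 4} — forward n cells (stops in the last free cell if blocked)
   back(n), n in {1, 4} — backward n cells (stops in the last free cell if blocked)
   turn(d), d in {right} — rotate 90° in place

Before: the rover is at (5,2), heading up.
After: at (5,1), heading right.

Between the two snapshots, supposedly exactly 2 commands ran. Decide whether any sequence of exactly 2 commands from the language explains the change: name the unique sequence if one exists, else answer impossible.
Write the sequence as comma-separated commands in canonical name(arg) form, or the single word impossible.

key: position moved to (5,1) AND the heading swung to E — translation plus rotation needed
initial: at (5,2), heading up
1. back(1) → at (5,1), heading up
2. turn(right) → at (5,1), heading right
uniquely the one of 36 2-step routes that fits.

back(1), turn(right)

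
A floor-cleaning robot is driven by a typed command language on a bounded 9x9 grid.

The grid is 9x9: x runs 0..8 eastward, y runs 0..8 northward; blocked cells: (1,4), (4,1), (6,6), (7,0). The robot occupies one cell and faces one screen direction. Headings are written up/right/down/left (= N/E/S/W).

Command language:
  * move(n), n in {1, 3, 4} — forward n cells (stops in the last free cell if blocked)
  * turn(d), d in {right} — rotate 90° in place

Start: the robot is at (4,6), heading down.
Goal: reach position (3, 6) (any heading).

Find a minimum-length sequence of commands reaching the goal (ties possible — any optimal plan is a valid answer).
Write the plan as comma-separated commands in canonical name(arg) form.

from: at (4,6), heading down
1. turn(right) → at (4,6), heading left
2. move(1) → at (3,6), heading left
minimal: 2 command(s), checked below 2.

turn(right), move(1)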